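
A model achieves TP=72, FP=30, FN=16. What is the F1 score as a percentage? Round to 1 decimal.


Precision = TP / (TP + FP) = 72 / 102 = 0.7059
Recall = TP / (TP + FN) = 72 / 88 = 0.8182
F1 = 2 * P * R / (P + R)
= 2 * 0.7059 * 0.8182 / (0.7059 + 0.8182)
= 1.1551 / 1.5241
= 0.7579
As percentage: 75.8%

75.8


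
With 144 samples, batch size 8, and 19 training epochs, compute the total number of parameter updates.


Iterations per epoch = 144 / 8 = 18
Total updates = iterations_per_epoch * epochs
= 18 * 19
= 342

342


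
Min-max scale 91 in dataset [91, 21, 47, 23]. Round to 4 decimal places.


Min = 21, Max = 91
Range = 91 - 21 = 70
Scaled = (x - min) / (max - min)
= (91 - 21) / 70
= 70 / 70
= 1.0000

1.0000


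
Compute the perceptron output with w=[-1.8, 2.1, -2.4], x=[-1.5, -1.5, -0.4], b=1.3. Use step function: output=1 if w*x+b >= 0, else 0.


z = w . x + b
= -1.8*-1.5 + 2.1*-1.5 + -2.4*-0.4 + 1.3
= 2.7 + -3.15 + 0.96 + 1.3
= 0.51 + 1.3
= 1.81
Since z = 1.81 >= 0, output = 1

1


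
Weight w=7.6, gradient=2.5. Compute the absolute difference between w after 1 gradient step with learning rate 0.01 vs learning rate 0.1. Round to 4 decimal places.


With lr=0.01: w_new = 7.6 - 0.01 * 2.5 = 7.575
With lr=0.1: w_new = 7.6 - 0.1 * 2.5 = 7.35
Absolute difference = |7.575 - 7.35|
= 0.2250

0.2250


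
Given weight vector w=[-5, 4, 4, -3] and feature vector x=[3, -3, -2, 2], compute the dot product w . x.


Element-wise products:
-5 * 3 = -15
4 * -3 = -12
4 * -2 = -8
-3 * 2 = -6
Sum = -15 + -12 + -8 + -6
= -41

-41


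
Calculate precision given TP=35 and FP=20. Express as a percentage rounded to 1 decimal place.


Precision = TP / (TP + FP) * 100
= 35 / (35 + 20)
= 35 / 55
= 0.6364
= 63.6%

63.6


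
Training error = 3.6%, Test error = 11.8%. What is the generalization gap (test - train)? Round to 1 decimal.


Generalization gap = test_error - train_error
= 11.8 - 3.6
= 8.2%
A moderate gap.

8.2


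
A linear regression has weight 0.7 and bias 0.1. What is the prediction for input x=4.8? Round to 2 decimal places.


y = 0.7 * 4.8 + (0.1)
= 3.36 + (0.1)
= 3.46

3.46


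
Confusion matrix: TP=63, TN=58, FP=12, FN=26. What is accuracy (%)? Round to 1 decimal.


Accuracy = (TP + TN) / (TP + TN + FP + FN) * 100
= (63 + 58) / (63 + 58 + 12 + 26)
= 121 / 159
= 0.761
= 76.1%

76.1


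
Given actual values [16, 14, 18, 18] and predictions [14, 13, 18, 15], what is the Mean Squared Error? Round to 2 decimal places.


Differences: [2, 1, 0, 3]
Squared errors: [4, 1, 0, 9]
Sum of squared errors = 14
MSE = 14 / 4 = 3.50

3.50


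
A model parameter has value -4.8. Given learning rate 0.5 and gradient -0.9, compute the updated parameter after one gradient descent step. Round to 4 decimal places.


w_new = w_old - lr * gradient
= -4.8 - 0.5 * -0.9
= -4.8 - (-0.45)
= -4.3500

-4.3500


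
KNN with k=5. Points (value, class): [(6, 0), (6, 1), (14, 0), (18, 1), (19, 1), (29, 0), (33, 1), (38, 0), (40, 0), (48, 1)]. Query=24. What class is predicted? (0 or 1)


Distances from query 24:
Point 29 (class 0): distance = 5
Point 19 (class 1): distance = 5
Point 18 (class 1): distance = 6
Point 33 (class 1): distance = 9
Point 14 (class 0): distance = 10
K=5 nearest neighbors: classes = [0, 1, 1, 1, 0]
Votes for class 1: 3 / 5
Majority vote => class 1

1


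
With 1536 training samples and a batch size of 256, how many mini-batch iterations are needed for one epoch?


Iterations per epoch = dataset_size / batch_size
= 1536 / 256
= 6

6


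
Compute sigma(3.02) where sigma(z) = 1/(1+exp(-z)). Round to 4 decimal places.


sigmoid(z) = 1 / (1 + exp(-z))
exp(-(3.02)) = exp(-3.02) = 0.0488
1 + 0.0488 = 1.0488
1 / 1.0488 = 0.9535

0.9535


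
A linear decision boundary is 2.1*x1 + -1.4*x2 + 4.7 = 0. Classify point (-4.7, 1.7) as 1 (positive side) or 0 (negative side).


Compute 2.1 * -4.7 + -1.4 * 1.7 + 4.7
= -9.87 + -2.38 + 4.7
= -7.55
Since -7.55 < 0, the point is on the negative side.

0


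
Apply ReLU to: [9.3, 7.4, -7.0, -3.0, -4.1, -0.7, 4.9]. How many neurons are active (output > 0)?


ReLU(x) = max(0, x) for each element:
ReLU(9.3) = 9.3
ReLU(7.4) = 7.4
ReLU(-7.0) = 0
ReLU(-3.0) = 0
ReLU(-4.1) = 0
ReLU(-0.7) = 0
ReLU(4.9) = 4.9
Active neurons (>0): 3

3


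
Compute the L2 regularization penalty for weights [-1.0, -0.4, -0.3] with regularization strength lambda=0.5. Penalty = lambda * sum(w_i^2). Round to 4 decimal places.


Squaring each weight:
(-1.0)^2 = 1.0
(-0.4)^2 = 0.16
(-0.3)^2 = 0.09
Sum of squares = 1.25
Penalty = 0.5 * 1.25 = 0.6250

0.6250


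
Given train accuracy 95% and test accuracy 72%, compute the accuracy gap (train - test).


Gap = train_accuracy - test_accuracy
= 95 - 72
= 23%
This large gap strongly indicates overfitting.

23


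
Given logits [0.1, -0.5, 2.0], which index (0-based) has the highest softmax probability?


Softmax is a monotonic transformation, so it preserves the argmax.
We need to find the index of the maximum logit.
Index 0: 0.1
Index 1: -0.5
Index 2: 2.0
Maximum logit = 2.0 at index 2

2


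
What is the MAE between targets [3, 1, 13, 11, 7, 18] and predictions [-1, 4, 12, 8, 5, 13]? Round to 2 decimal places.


Absolute errors: [4, 3, 1, 3, 2, 5]
Sum of absolute errors = 18
MAE = 18 / 6 = 3.00

3.00


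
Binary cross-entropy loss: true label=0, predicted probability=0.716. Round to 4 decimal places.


For y=0: Loss = -log(1-p)
= -log(1 - 0.716)
= -log(0.284)
= -(-1.2588)
= 1.2588

1.2588


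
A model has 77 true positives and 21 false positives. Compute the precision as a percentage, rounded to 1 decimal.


Precision = TP / (TP + FP) * 100
= 77 / (77 + 21)
= 77 / 98
= 0.7857
= 78.6%

78.6


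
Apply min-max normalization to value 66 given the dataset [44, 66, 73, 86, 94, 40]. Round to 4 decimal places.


Min = 40, Max = 94
Range = 94 - 40 = 54
Scaled = (x - min) / (max - min)
= (66 - 40) / 54
= 26 / 54
= 0.4815

0.4815


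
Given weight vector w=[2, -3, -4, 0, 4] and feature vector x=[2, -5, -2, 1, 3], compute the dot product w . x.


Element-wise products:
2 * 2 = 4
-3 * -5 = 15
-4 * -2 = 8
0 * 1 = 0
4 * 3 = 12
Sum = 4 + 15 + 8 + 0 + 12
= 39

39


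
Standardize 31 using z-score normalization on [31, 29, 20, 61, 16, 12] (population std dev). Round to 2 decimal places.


Mean = (31 + 29 + 20 + 61 + 16 + 12) / 6 = 28.1667
Variance = sum((x_i - mean)^2) / n = 260.4722
Std = sqrt(260.4722) = 16.1392
Z = (x - mean) / std
= (31 - 28.1667) / 16.1392
= 2.8333 / 16.1392
= 0.18

0.18


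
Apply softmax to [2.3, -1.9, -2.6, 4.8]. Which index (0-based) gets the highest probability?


Softmax is a monotonic transformation, so it preserves the argmax.
We need to find the index of the maximum logit.
Index 0: 2.3
Index 1: -1.9
Index 2: -2.6
Index 3: 4.8
Maximum logit = 4.8 at index 3

3


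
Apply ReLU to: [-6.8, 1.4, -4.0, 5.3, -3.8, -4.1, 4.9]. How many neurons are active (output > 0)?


ReLU(x) = max(0, x) for each element:
ReLU(-6.8) = 0
ReLU(1.4) = 1.4
ReLU(-4.0) = 0
ReLU(5.3) = 5.3
ReLU(-3.8) = 0
ReLU(-4.1) = 0
ReLU(4.9) = 4.9
Active neurons (>0): 3

3


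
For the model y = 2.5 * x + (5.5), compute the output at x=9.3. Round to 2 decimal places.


y = 2.5 * 9.3 + (5.5)
= 23.25 + (5.5)
= 28.75

28.75


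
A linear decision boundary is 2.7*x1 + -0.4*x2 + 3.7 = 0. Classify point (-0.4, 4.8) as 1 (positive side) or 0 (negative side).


Compute 2.7 * -0.4 + -0.4 * 4.8 + 3.7
= -1.08 + -1.92 + 3.7
= 0.7
Since 0.7 >= 0, the point is on the positive side.

1


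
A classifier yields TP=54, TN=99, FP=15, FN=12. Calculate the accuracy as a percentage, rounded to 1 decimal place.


Accuracy = (TP + TN) / (TP + TN + FP + FN) * 100
= (54 + 99) / (54 + 99 + 15 + 12)
= 153 / 180
= 0.85
= 85.0%

85.0


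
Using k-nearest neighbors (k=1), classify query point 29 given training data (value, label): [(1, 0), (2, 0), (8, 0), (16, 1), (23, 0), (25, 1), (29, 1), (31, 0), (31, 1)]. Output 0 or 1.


Distances from query 29:
Point 29 (class 1): distance = 0
K=1 nearest neighbors: classes = [1]
Votes for class 1: 1 / 1
Majority vote => class 1

1


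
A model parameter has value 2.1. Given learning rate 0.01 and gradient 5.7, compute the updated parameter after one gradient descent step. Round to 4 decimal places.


w_new = w_old - lr * gradient
= 2.1 - 0.01 * 5.7
= 2.1 - (0.057)
= 2.0430

2.0430


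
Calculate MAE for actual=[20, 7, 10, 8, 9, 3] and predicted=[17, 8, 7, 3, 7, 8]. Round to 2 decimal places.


Absolute errors: [3, 1, 3, 5, 2, 5]
Sum of absolute errors = 19
MAE = 19 / 6 = 3.17

3.17


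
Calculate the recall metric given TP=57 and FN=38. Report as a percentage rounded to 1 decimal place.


Recall = TP / (TP + FN) * 100
= 57 / (57 + 38)
= 57 / 95
= 0.6
= 60.0%

60.0


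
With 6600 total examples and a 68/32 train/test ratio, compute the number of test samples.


Train samples = 6600 * 68% = 4488
Test samples = 6600 - 4488
= 2112

2112


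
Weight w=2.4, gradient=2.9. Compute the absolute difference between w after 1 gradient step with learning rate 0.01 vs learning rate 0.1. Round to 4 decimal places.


With lr=0.01: w_new = 2.4 - 0.01 * 2.9 = 2.371
With lr=0.1: w_new = 2.4 - 0.1 * 2.9 = 2.11
Absolute difference = |2.371 - 2.11|
= 0.2610

0.2610


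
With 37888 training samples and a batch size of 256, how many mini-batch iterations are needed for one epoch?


Iterations per epoch = dataset_size / batch_size
= 37888 / 256
= 148

148


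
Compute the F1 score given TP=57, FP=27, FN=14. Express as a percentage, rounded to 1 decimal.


Precision = TP / (TP + FP) = 57 / 84 = 0.6786
Recall = TP / (TP + FN) = 57 / 71 = 0.8028
F1 = 2 * P * R / (P + R)
= 2 * 0.6786 * 0.8028 / (0.6786 + 0.8028)
= 1.0895 / 1.4814
= 0.7355
As percentage: 73.5%

73.5


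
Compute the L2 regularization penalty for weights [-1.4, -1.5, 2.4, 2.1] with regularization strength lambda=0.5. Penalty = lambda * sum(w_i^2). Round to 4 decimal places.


Squaring each weight:
(-1.4)^2 = 1.96
(-1.5)^2 = 2.25
2.4^2 = 5.76
2.1^2 = 4.41
Sum of squares = 14.38
Penalty = 0.5 * 14.38 = 7.1900

7.1900


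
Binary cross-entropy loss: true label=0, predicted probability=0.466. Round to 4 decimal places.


For y=0: Loss = -log(1-p)
= -log(1 - 0.466)
= -log(0.534)
= -(-0.6274)
= 0.6274

0.6274


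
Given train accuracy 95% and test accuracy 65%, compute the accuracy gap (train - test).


Gap = train_accuracy - test_accuracy
= 95 - 65
= 30%
This large gap strongly indicates overfitting.

30


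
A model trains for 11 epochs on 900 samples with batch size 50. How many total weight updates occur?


Iterations per epoch = 900 / 50 = 18
Total updates = iterations_per_epoch * epochs
= 18 * 11
= 198

198


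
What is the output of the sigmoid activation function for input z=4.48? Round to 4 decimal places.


sigmoid(z) = 1 / (1 + exp(-z))
exp(-(4.48)) = exp(-4.48) = 0.0113
1 + 0.0113 = 1.0113
1 / 1.0113 = 0.9888

0.9888


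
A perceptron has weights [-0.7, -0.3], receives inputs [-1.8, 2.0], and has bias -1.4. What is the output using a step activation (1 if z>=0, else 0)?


z = w . x + b
= -0.7*-1.8 + -0.3*2.0 + -1.4
= 1.26 + -0.6 + -1.4
= 0.66 + -1.4
= -0.74
Since z = -0.74 < 0, output = 0

0


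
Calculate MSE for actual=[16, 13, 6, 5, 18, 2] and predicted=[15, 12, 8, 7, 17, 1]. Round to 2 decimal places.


Differences: [1, 1, -2, -2, 1, 1]
Squared errors: [1, 1, 4, 4, 1, 1]
Sum of squared errors = 12
MSE = 12 / 6 = 2.00

2.00


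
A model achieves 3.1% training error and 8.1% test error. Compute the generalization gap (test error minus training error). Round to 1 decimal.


Generalization gap = test_error - train_error
= 8.1 - 3.1
= 5.0%
A moderate gap.

5.0


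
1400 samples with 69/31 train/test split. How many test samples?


Train samples = 1400 * 69% = 966
Test samples = 1400 - 966
= 434

434


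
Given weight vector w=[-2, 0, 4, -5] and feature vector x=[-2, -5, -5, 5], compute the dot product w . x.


Element-wise products:
-2 * -2 = 4
0 * -5 = 0
4 * -5 = -20
-5 * 5 = -25
Sum = 4 + 0 + -20 + -25
= -41

-41


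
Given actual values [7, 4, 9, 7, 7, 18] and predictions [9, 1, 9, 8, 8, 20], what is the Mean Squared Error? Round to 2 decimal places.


Differences: [-2, 3, 0, -1, -1, -2]
Squared errors: [4, 9, 0, 1, 1, 4]
Sum of squared errors = 19
MSE = 19 / 6 = 3.17

3.17


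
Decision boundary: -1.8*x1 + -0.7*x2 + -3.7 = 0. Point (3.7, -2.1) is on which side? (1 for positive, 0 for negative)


Compute -1.8 * 3.7 + -0.7 * -2.1 + -3.7
= -6.66 + 1.47 + -3.7
= -8.89
Since -8.89 < 0, the point is on the negative side.

0


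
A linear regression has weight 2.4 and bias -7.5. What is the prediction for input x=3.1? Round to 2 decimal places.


y = 2.4 * 3.1 + (-7.5)
= 7.44 + (-7.5)
= -0.06

-0.06


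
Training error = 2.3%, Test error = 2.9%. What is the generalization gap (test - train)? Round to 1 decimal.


Generalization gap = test_error - train_error
= 2.9 - 2.3
= 0.6%
A small gap suggests good generalization.

0.6


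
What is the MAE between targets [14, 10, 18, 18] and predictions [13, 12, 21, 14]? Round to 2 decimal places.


Absolute errors: [1, 2, 3, 4]
Sum of absolute errors = 10
MAE = 10 / 4 = 2.50

2.50


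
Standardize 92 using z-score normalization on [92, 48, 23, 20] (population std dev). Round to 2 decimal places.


Mean = (92 + 48 + 23 + 20) / 4 = 45.75
Variance = sum((x_i - mean)^2) / n = 831.1875
Std = sqrt(831.1875) = 28.8303
Z = (x - mean) / std
= (92 - 45.75) / 28.8303
= 46.25 / 28.8303
= 1.60

1.60


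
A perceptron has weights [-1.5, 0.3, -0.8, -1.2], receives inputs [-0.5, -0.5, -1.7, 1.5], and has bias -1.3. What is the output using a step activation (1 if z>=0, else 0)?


z = w . x + b
= -1.5*-0.5 + 0.3*-0.5 + -0.8*-1.7 + -1.2*1.5 + -1.3
= 0.75 + -0.15 + 1.36 + -1.8 + -1.3
= 0.16 + -1.3
= -1.14
Since z = -1.14 < 0, output = 0

0


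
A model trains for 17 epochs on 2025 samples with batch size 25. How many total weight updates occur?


Iterations per epoch = 2025 / 25 = 81
Total updates = iterations_per_epoch * epochs
= 81 * 17
= 1377

1377


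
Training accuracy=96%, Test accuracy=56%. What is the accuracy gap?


Gap = train_accuracy - test_accuracy
= 96 - 56
= 40%
This large gap strongly indicates overfitting.

40


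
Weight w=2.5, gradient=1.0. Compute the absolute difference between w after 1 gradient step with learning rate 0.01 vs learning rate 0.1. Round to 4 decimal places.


With lr=0.01: w_new = 2.5 - 0.01 * 1.0 = 2.49
With lr=0.1: w_new = 2.5 - 0.1 * 1.0 = 2.4
Absolute difference = |2.49 - 2.4|
= 0.0900

0.0900


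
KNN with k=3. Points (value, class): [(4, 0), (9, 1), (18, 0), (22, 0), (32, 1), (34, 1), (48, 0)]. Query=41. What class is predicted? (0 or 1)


Distances from query 41:
Point 48 (class 0): distance = 7
Point 34 (class 1): distance = 7
Point 32 (class 1): distance = 9
K=3 nearest neighbors: classes = [0, 1, 1]
Votes for class 1: 2 / 3
Majority vote => class 1

1


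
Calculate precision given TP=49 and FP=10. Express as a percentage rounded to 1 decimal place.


Precision = TP / (TP + FP) * 100
= 49 / (49 + 10)
= 49 / 59
= 0.8305
= 83.1%

83.1


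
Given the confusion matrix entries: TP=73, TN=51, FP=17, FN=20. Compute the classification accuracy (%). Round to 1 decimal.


Accuracy = (TP + TN) / (TP + TN + FP + FN) * 100
= (73 + 51) / (73 + 51 + 17 + 20)
= 124 / 161
= 0.7702
= 77.0%

77.0


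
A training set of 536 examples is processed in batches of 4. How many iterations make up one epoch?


Iterations per epoch = dataset_size / batch_size
= 536 / 4
= 134

134


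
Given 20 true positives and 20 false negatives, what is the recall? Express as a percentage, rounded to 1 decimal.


Recall = TP / (TP + FN) * 100
= 20 / (20 + 20)
= 20 / 40
= 0.5
= 50.0%

50.0


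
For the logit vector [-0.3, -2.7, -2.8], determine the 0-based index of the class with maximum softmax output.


Softmax is a monotonic transformation, so it preserves the argmax.
We need to find the index of the maximum logit.
Index 0: -0.3
Index 1: -2.7
Index 2: -2.8
Maximum logit = -0.3 at index 0

0


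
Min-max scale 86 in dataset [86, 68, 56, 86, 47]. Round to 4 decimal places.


Min = 47, Max = 86
Range = 86 - 47 = 39
Scaled = (x - min) / (max - min)
= (86 - 47) / 39
= 39 / 39
= 1.0000

1.0000


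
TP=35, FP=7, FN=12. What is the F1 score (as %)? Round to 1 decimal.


Precision = TP / (TP + FP) = 35 / 42 = 0.8333
Recall = TP / (TP + FN) = 35 / 47 = 0.7447
F1 = 2 * P * R / (P + R)
= 2 * 0.8333 * 0.7447 / (0.8333 + 0.7447)
= 1.2411 / 1.578
= 0.7865
As percentage: 78.7%

78.7


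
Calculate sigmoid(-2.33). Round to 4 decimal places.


sigmoid(z) = 1 / (1 + exp(-z))
exp(-(-2.33)) = exp(2.33) = 10.2779
1 + 10.2779 = 11.2779
1 / 11.2779 = 0.0887

0.0887


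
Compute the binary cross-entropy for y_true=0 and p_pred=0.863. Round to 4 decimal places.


For y=0: Loss = -log(1-p)
= -log(1 - 0.863)
= -log(0.137)
= -(-1.9878)
= 1.9878

1.9878


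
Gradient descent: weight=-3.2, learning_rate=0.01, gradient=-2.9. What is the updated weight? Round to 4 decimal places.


w_new = w_old - lr * gradient
= -3.2 - 0.01 * -2.9
= -3.2 - (-0.029)
= -3.1710

-3.1710


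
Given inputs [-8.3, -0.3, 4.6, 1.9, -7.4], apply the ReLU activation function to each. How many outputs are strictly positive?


ReLU(x) = max(0, x) for each element:
ReLU(-8.3) = 0
ReLU(-0.3) = 0
ReLU(4.6) = 4.6
ReLU(1.9) = 1.9
ReLU(-7.4) = 0
Active neurons (>0): 2

2


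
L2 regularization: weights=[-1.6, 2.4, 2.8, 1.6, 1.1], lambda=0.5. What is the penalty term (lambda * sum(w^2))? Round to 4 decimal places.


Squaring each weight:
(-1.6)^2 = 2.56
2.4^2 = 5.76
2.8^2 = 7.84
1.6^2 = 2.56
1.1^2 = 1.21
Sum of squares = 19.93
Penalty = 0.5 * 19.93 = 9.9650

9.9650


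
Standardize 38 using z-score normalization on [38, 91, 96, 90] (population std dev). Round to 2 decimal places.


Mean = (38 + 91 + 96 + 90) / 4 = 78.75
Variance = sum((x_i - mean)^2) / n = 558.6875
Std = sqrt(558.6875) = 23.6366
Z = (x - mean) / std
= (38 - 78.75) / 23.6366
= -40.75 / 23.6366
= -1.72

-1.72


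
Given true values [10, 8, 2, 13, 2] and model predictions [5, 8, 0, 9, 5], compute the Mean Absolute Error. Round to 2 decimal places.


Absolute errors: [5, 0, 2, 4, 3]
Sum of absolute errors = 14
MAE = 14 / 5 = 2.80

2.80


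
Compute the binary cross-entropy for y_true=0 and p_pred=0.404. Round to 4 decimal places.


For y=0: Loss = -log(1-p)
= -log(1 - 0.404)
= -log(0.596)
= -(-0.5175)
= 0.5175

0.5175


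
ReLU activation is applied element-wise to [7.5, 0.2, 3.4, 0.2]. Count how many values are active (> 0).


ReLU(x) = max(0, x) for each element:
ReLU(7.5) = 7.5
ReLU(0.2) = 0.2
ReLU(3.4) = 3.4
ReLU(0.2) = 0.2
Active neurons (>0): 4

4


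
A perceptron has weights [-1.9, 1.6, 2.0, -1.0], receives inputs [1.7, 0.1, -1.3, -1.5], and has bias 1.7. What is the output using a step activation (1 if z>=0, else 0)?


z = w . x + b
= -1.9*1.7 + 1.6*0.1 + 2.0*-1.3 + -1.0*-1.5 + 1.7
= -3.23 + 0.16 + -2.6 + 1.5 + 1.7
= -4.17 + 1.7
= -2.47
Since z = -2.47 < 0, output = 0

0


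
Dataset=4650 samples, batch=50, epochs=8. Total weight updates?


Iterations per epoch = 4650 / 50 = 93
Total updates = iterations_per_epoch * epochs
= 93 * 8
= 744

744


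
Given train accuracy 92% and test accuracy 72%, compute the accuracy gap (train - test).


Gap = train_accuracy - test_accuracy
= 92 - 72
= 20%
This gap suggests the model is overfitting.

20


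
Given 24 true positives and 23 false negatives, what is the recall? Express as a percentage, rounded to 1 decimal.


Recall = TP / (TP + FN) * 100
= 24 / (24 + 23)
= 24 / 47
= 0.5106
= 51.1%

51.1


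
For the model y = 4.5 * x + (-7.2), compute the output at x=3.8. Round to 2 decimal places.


y = 4.5 * 3.8 + (-7.2)
= 17.1 + (-7.2)
= 9.90

9.90


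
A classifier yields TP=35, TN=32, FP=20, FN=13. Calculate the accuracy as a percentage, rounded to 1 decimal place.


Accuracy = (TP + TN) / (TP + TN + FP + FN) * 100
= (35 + 32) / (35 + 32 + 20 + 13)
= 67 / 100
= 0.67
= 67.0%

67.0


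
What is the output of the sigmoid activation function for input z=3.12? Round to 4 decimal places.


sigmoid(z) = 1 / (1 + exp(-z))
exp(-(3.12)) = exp(-3.12) = 0.0442
1 + 0.0442 = 1.0442
1 / 1.0442 = 0.9577

0.9577


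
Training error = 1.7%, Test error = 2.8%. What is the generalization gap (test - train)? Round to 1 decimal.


Generalization gap = test_error - train_error
= 2.8 - 1.7
= 1.1%
A small gap suggests good generalization.

1.1


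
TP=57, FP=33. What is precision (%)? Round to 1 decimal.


Precision = TP / (TP + FP) * 100
= 57 / (57 + 33)
= 57 / 90
= 0.6333
= 63.3%

63.3


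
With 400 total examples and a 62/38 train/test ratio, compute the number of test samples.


Train samples = 400 * 62% = 248
Test samples = 400 - 248
= 152

152


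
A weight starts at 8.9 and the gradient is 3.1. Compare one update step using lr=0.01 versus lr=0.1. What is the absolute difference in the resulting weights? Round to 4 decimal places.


With lr=0.01: w_new = 8.9 - 0.01 * 3.1 = 8.869
With lr=0.1: w_new = 8.9 - 0.1 * 3.1 = 8.59
Absolute difference = |8.869 - 8.59|
= 0.2790

0.2790


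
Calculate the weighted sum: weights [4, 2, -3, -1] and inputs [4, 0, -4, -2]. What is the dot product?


Element-wise products:
4 * 4 = 16
2 * 0 = 0
-3 * -4 = 12
-1 * -2 = 2
Sum = 16 + 0 + 12 + 2
= 30

30


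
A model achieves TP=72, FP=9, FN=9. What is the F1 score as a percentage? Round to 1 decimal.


Precision = TP / (TP + FP) = 72 / 81 = 0.8889
Recall = TP / (TP + FN) = 72 / 81 = 0.8889
F1 = 2 * P * R / (P + R)
= 2 * 0.8889 * 0.8889 / (0.8889 + 0.8889)
= 1.5802 / 1.7778
= 0.8889
As percentage: 88.9%

88.9


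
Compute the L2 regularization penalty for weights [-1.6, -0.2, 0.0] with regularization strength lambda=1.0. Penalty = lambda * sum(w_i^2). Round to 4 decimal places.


Squaring each weight:
(-1.6)^2 = 2.56
(-0.2)^2 = 0.04
0.0^2 = 0.0
Sum of squares = 2.6
Penalty = 1.0 * 2.6 = 2.6000

2.6000


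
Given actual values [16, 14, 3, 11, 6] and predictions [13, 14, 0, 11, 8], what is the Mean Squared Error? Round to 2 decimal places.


Differences: [3, 0, 3, 0, -2]
Squared errors: [9, 0, 9, 0, 4]
Sum of squared errors = 22
MSE = 22 / 5 = 4.40

4.40


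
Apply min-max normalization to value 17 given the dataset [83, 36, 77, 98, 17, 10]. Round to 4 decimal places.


Min = 10, Max = 98
Range = 98 - 10 = 88
Scaled = (x - min) / (max - min)
= (17 - 10) / 88
= 7 / 88
= 0.0795

0.0795


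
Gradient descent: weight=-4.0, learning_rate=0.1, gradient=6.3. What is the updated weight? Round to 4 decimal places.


w_new = w_old - lr * gradient
= -4.0 - 0.1 * 6.3
= -4.0 - (0.63)
= -4.6300

-4.6300


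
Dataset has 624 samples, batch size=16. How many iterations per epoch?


Iterations per epoch = dataset_size / batch_size
= 624 / 16
= 39

39


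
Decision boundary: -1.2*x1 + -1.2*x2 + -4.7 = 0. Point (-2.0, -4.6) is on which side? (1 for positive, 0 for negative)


Compute -1.2 * -2.0 + -1.2 * -4.6 + -4.7
= 2.4 + 5.52 + -4.7
= 3.22
Since 3.22 >= 0, the point is on the positive side.

1


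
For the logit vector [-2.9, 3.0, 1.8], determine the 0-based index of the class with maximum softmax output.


Softmax is a monotonic transformation, so it preserves the argmax.
We need to find the index of the maximum logit.
Index 0: -2.9
Index 1: 3.0
Index 2: 1.8
Maximum logit = 3.0 at index 1

1


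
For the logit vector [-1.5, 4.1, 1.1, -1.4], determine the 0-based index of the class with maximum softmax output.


Softmax is a monotonic transformation, so it preserves the argmax.
We need to find the index of the maximum logit.
Index 0: -1.5
Index 1: 4.1
Index 2: 1.1
Index 3: -1.4
Maximum logit = 4.1 at index 1

1


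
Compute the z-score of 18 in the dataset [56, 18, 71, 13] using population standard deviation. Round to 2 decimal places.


Mean = (56 + 18 + 71 + 13) / 4 = 39.5
Variance = sum((x_i - mean)^2) / n = 607.25
Std = sqrt(607.25) = 24.6424
Z = (x - mean) / std
= (18 - 39.5) / 24.6424
= -21.5 / 24.6424
= -0.87

-0.87


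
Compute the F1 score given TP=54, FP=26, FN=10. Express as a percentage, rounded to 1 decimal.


Precision = TP / (TP + FP) = 54 / 80 = 0.675
Recall = TP / (TP + FN) = 54 / 64 = 0.8438
F1 = 2 * P * R / (P + R)
= 2 * 0.675 * 0.8438 / (0.675 + 0.8438)
= 1.1391 / 1.5188
= 0.75
As percentage: 75.0%

75.0


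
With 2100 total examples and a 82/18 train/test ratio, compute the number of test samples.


Train samples = 2100 * 82% = 1722
Test samples = 2100 - 1722
= 378

378


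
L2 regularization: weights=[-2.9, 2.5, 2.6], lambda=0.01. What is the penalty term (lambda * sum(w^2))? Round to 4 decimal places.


Squaring each weight:
(-2.9)^2 = 8.41
2.5^2 = 6.25
2.6^2 = 6.76
Sum of squares = 21.42
Penalty = 0.01 * 21.42 = 0.2142

0.2142


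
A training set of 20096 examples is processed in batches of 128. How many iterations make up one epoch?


Iterations per epoch = dataset_size / batch_size
= 20096 / 128
= 157

157


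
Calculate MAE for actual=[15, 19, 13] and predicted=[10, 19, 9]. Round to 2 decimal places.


Absolute errors: [5, 0, 4]
Sum of absolute errors = 9
MAE = 9 / 3 = 3.00

3.00


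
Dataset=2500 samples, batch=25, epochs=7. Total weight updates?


Iterations per epoch = 2500 / 25 = 100
Total updates = iterations_per_epoch * epochs
= 100 * 7
= 700

700


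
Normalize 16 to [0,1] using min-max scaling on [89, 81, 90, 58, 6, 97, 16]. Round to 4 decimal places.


Min = 6, Max = 97
Range = 97 - 6 = 91
Scaled = (x - min) / (max - min)
= (16 - 6) / 91
= 10 / 91
= 0.1099

0.1099


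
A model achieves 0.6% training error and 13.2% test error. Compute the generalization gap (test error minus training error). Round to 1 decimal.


Generalization gap = test_error - train_error
= 13.2 - 0.6
= 12.6%
A large gap suggests overfitting.

12.6


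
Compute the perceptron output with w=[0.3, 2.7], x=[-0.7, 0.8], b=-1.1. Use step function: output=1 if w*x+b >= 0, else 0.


z = w . x + b
= 0.3*-0.7 + 2.7*0.8 + -1.1
= -0.21 + 2.16 + -1.1
= 1.95 + -1.1
= 0.85
Since z = 0.85 >= 0, output = 1

1


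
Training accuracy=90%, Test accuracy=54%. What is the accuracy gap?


Gap = train_accuracy - test_accuracy
= 90 - 54
= 36%
This large gap strongly indicates overfitting.

36


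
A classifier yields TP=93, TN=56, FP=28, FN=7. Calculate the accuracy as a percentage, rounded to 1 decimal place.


Accuracy = (TP + TN) / (TP + TN + FP + FN) * 100
= (93 + 56) / (93 + 56 + 28 + 7)
= 149 / 184
= 0.8098
= 81.0%

81.0


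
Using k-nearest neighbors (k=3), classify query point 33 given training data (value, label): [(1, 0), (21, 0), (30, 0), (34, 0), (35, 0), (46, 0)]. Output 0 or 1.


Distances from query 33:
Point 34 (class 0): distance = 1
Point 35 (class 0): distance = 2
Point 30 (class 0): distance = 3
K=3 nearest neighbors: classes = [0, 0, 0]
Votes for class 1: 0 / 3
Majority vote => class 0

0


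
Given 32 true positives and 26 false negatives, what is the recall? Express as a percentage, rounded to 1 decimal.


Recall = TP / (TP + FN) * 100
= 32 / (32 + 26)
= 32 / 58
= 0.5517
= 55.2%

55.2


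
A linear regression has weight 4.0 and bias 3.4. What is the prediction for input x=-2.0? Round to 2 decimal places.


y = 4.0 * -2.0 + (3.4)
= -8.0 + (3.4)
= -4.60

-4.60


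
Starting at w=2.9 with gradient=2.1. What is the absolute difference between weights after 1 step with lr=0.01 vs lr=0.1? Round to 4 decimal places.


With lr=0.01: w_new = 2.9 - 0.01 * 2.1 = 2.879
With lr=0.1: w_new = 2.9 - 0.1 * 2.1 = 2.69
Absolute difference = |2.879 - 2.69|
= 0.1890

0.1890


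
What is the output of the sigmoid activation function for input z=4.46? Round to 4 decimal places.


sigmoid(z) = 1 / (1 + exp(-z))
exp(-(4.46)) = exp(-4.46) = 0.0116
1 + 0.0116 = 1.0116
1 / 1.0116 = 0.9886

0.9886


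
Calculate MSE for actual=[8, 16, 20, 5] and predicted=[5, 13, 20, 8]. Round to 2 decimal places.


Differences: [3, 3, 0, -3]
Squared errors: [9, 9, 0, 9]
Sum of squared errors = 27
MSE = 27 / 4 = 6.75

6.75


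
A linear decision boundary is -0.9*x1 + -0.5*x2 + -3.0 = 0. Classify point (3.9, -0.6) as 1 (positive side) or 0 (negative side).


Compute -0.9 * 3.9 + -0.5 * -0.6 + -3.0
= -3.51 + 0.3 + -3.0
= -6.21
Since -6.21 < 0, the point is on the negative side.

0


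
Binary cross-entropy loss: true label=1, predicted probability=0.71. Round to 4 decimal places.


For y=1: Loss = -log(p)
= -log(0.71)
= -(-0.3425)
= 0.3425

0.3425


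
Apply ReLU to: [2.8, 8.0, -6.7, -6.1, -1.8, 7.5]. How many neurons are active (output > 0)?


ReLU(x) = max(0, x) for each element:
ReLU(2.8) = 2.8
ReLU(8.0) = 8.0
ReLU(-6.7) = 0
ReLU(-6.1) = 0
ReLU(-1.8) = 0
ReLU(7.5) = 7.5
Active neurons (>0): 3

3


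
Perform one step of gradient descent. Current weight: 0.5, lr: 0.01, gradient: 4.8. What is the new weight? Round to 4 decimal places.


w_new = w_old - lr * gradient
= 0.5 - 0.01 * 4.8
= 0.5 - (0.048)
= 0.4520

0.4520


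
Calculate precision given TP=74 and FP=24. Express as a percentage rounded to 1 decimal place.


Precision = TP / (TP + FP) * 100
= 74 / (74 + 24)
= 74 / 98
= 0.7551
= 75.5%

75.5


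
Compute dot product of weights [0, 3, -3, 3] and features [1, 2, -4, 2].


Element-wise products:
0 * 1 = 0
3 * 2 = 6
-3 * -4 = 12
3 * 2 = 6
Sum = 0 + 6 + 12 + 6
= 24

24


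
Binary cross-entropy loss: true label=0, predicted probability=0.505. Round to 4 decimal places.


For y=0: Loss = -log(1-p)
= -log(1 - 0.505)
= -log(0.495)
= -(-0.7032)
= 0.7032

0.7032


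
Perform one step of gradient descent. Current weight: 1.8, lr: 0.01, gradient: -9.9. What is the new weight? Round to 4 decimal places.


w_new = w_old - lr * gradient
= 1.8 - 0.01 * -9.9
= 1.8 - (-0.099)
= 1.8990

1.8990


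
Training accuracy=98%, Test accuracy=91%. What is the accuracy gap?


Gap = train_accuracy - test_accuracy
= 98 - 91
= 7%
This moderate gap may indicate mild overfitting.

7


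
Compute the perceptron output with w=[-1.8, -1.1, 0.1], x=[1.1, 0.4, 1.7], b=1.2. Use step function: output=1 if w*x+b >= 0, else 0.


z = w . x + b
= -1.8*1.1 + -1.1*0.4 + 0.1*1.7 + 1.2
= -1.98 + -0.44 + 0.17 + 1.2
= -2.25 + 1.2
= -1.05
Since z = -1.05 < 0, output = 0

0


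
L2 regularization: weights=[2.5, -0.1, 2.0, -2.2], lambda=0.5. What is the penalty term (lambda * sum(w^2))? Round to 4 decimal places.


Squaring each weight:
2.5^2 = 6.25
(-0.1)^2 = 0.01
2.0^2 = 4.0
(-2.2)^2 = 4.84
Sum of squares = 15.1
Penalty = 0.5 * 15.1 = 7.5500

7.5500


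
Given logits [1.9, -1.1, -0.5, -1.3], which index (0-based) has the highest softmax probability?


Softmax is a monotonic transformation, so it preserves the argmax.
We need to find the index of the maximum logit.
Index 0: 1.9
Index 1: -1.1
Index 2: -0.5
Index 3: -1.3
Maximum logit = 1.9 at index 0

0


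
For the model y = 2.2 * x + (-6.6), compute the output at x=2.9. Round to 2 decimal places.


y = 2.2 * 2.9 + (-6.6)
= 6.38 + (-6.6)
= -0.22

-0.22


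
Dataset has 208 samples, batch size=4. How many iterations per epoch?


Iterations per epoch = dataset_size / batch_size
= 208 / 4
= 52

52


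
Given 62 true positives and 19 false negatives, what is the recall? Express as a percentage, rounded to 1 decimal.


Recall = TP / (TP + FN) * 100
= 62 / (62 + 19)
= 62 / 81
= 0.7654
= 76.5%

76.5


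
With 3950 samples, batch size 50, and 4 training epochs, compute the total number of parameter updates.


Iterations per epoch = 3950 / 50 = 79
Total updates = iterations_per_epoch * epochs
= 79 * 4
= 316

316


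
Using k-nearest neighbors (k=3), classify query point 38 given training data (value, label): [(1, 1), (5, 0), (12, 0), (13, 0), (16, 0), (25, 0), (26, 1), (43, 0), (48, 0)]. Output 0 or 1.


Distances from query 38:
Point 43 (class 0): distance = 5
Point 48 (class 0): distance = 10
Point 26 (class 1): distance = 12
K=3 nearest neighbors: classes = [0, 0, 1]
Votes for class 1: 1 / 3
Majority vote => class 0

0


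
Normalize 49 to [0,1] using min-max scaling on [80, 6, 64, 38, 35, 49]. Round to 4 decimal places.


Min = 6, Max = 80
Range = 80 - 6 = 74
Scaled = (x - min) / (max - min)
= (49 - 6) / 74
= 43 / 74
= 0.5811

0.5811


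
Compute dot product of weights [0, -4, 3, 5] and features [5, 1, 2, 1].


Element-wise products:
0 * 5 = 0
-4 * 1 = -4
3 * 2 = 6
5 * 1 = 5
Sum = 0 + -4 + 6 + 5
= 7

7


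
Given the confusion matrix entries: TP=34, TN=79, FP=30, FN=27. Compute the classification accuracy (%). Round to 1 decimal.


Accuracy = (TP + TN) / (TP + TN + FP + FN) * 100
= (34 + 79) / (34 + 79 + 30 + 27)
= 113 / 170
= 0.6647
= 66.5%

66.5


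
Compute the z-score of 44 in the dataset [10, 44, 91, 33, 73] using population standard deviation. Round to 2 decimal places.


Mean = (10 + 44 + 91 + 33 + 73) / 5 = 50.2
Variance = sum((x_i - mean)^2) / n = 826.96
Std = sqrt(826.96) = 28.7569
Z = (x - mean) / std
= (44 - 50.2) / 28.7569
= -6.2 / 28.7569
= -0.22

-0.22


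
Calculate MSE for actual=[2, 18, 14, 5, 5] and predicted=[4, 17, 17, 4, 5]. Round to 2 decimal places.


Differences: [-2, 1, -3, 1, 0]
Squared errors: [4, 1, 9, 1, 0]
Sum of squared errors = 15
MSE = 15 / 5 = 3.00

3.00


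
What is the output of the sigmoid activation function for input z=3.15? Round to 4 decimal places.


sigmoid(z) = 1 / (1 + exp(-z))
exp(-(3.15)) = exp(-3.15) = 0.0429
1 + 0.0429 = 1.0429
1 / 1.0429 = 0.9589

0.9589


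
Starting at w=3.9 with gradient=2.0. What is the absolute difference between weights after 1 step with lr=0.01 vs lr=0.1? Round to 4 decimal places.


With lr=0.01: w_new = 3.9 - 0.01 * 2.0 = 3.88
With lr=0.1: w_new = 3.9 - 0.1 * 2.0 = 3.7
Absolute difference = |3.88 - 3.7|
= 0.1800

0.1800


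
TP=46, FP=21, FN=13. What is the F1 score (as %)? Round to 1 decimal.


Precision = TP / (TP + FP) = 46 / 67 = 0.6866
Recall = TP / (TP + FN) = 46 / 59 = 0.7797
F1 = 2 * P * R / (P + R)
= 2 * 0.6866 * 0.7797 / (0.6866 + 0.7797)
= 1.0706 / 1.4662
= 0.7302
As percentage: 73.0%

73.0


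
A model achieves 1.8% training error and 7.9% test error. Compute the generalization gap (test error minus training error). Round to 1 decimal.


Generalization gap = test_error - train_error
= 7.9 - 1.8
= 6.1%
A moderate gap.

6.1


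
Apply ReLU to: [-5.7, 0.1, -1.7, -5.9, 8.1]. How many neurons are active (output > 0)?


ReLU(x) = max(0, x) for each element:
ReLU(-5.7) = 0
ReLU(0.1) = 0.1
ReLU(-1.7) = 0
ReLU(-5.9) = 0
ReLU(8.1) = 8.1
Active neurons (>0): 2

2


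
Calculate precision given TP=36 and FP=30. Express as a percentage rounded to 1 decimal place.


Precision = TP / (TP + FP) * 100
= 36 / (36 + 30)
= 36 / 66
= 0.5455
= 54.5%

54.5


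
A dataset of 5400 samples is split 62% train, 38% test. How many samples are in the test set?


Train samples = 5400 * 62% = 3348
Test samples = 5400 - 3348
= 2052

2052


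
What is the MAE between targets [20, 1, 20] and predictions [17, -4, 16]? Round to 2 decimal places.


Absolute errors: [3, 5, 4]
Sum of absolute errors = 12
MAE = 12 / 3 = 4.00

4.00


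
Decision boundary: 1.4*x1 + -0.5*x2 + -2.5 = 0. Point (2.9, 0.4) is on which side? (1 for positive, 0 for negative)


Compute 1.4 * 2.9 + -0.5 * 0.4 + -2.5
= 4.06 + -0.2 + -2.5
= 1.36
Since 1.36 >= 0, the point is on the positive side.

1


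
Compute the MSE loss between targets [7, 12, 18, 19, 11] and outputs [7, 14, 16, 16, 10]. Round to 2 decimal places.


Differences: [0, -2, 2, 3, 1]
Squared errors: [0, 4, 4, 9, 1]
Sum of squared errors = 18
MSE = 18 / 5 = 3.60

3.60


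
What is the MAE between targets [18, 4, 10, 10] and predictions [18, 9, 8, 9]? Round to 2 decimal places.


Absolute errors: [0, 5, 2, 1]
Sum of absolute errors = 8
MAE = 8 / 4 = 2.00

2.00


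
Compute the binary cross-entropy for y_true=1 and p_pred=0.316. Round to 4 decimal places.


For y=1: Loss = -log(p)
= -log(0.316)
= -(-1.152)
= 1.1520

1.1520


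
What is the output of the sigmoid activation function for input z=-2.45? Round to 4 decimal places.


sigmoid(z) = 1 / (1 + exp(-z))
exp(-(-2.45)) = exp(2.45) = 11.5883
1 + 11.5883 = 12.5883
1 / 12.5883 = 0.0794

0.0794


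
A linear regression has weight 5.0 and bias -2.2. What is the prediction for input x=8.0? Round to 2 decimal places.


y = 5.0 * 8.0 + (-2.2)
= 40.0 + (-2.2)
= 37.80

37.80


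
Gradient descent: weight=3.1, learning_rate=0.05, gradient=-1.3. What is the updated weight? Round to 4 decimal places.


w_new = w_old - lr * gradient
= 3.1 - 0.05 * -1.3
= 3.1 - (-0.065)
= 3.1650

3.1650


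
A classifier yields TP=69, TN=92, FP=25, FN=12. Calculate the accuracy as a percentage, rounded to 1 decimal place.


Accuracy = (TP + TN) / (TP + TN + FP + FN) * 100
= (69 + 92) / (69 + 92 + 25 + 12)
= 161 / 198
= 0.8131
= 81.3%

81.3


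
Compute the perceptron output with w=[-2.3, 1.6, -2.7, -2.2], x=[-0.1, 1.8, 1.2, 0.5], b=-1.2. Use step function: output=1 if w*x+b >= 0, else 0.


z = w . x + b
= -2.3*-0.1 + 1.6*1.8 + -2.7*1.2 + -2.2*0.5 + -1.2
= 0.23 + 2.88 + -3.24 + -1.1 + -1.2
= -1.23 + -1.2
= -2.43
Since z = -2.43 < 0, output = 0

0


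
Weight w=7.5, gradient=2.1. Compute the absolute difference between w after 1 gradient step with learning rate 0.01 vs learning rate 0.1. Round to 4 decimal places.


With lr=0.01: w_new = 7.5 - 0.01 * 2.1 = 7.479
With lr=0.1: w_new = 7.5 - 0.1 * 2.1 = 7.29
Absolute difference = |7.479 - 7.29|
= 0.1890

0.1890


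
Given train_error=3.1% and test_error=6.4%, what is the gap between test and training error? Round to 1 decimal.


Generalization gap = test_error - train_error
= 6.4 - 3.1
= 3.3%
A moderate gap.

3.3


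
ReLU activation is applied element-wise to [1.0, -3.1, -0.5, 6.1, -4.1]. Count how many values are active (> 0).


ReLU(x) = max(0, x) for each element:
ReLU(1.0) = 1.0
ReLU(-3.1) = 0
ReLU(-0.5) = 0
ReLU(6.1) = 6.1
ReLU(-4.1) = 0
Active neurons (>0): 2

2


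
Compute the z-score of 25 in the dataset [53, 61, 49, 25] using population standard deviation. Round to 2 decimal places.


Mean = (53 + 61 + 49 + 25) / 4 = 47.0
Variance = sum((x_i - mean)^2) / n = 180.0
Std = sqrt(180.0) = 13.4164
Z = (x - mean) / std
= (25 - 47.0) / 13.4164
= -22.0 / 13.4164
= -1.64

-1.64


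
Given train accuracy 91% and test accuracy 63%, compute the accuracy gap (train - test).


Gap = train_accuracy - test_accuracy
= 91 - 63
= 28%
This large gap strongly indicates overfitting.

28


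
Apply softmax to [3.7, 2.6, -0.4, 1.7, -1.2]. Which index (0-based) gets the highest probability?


Softmax is a monotonic transformation, so it preserves the argmax.
We need to find the index of the maximum logit.
Index 0: 3.7
Index 1: 2.6
Index 2: -0.4
Index 3: 1.7
Index 4: -1.2
Maximum logit = 3.7 at index 0

0


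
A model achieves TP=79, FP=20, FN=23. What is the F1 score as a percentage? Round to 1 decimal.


Precision = TP / (TP + FP) = 79 / 99 = 0.798
Recall = TP / (TP + FN) = 79 / 102 = 0.7745
F1 = 2 * P * R / (P + R)
= 2 * 0.798 * 0.7745 / (0.798 + 0.7745)
= 1.2361 / 1.5725
= 0.7861
As percentage: 78.6%

78.6


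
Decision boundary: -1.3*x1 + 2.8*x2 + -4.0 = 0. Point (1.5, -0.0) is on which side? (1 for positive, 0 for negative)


Compute -1.3 * 1.5 + 2.8 * -0.0 + -4.0
= -1.95 + -0.0 + -4.0
= -5.95
Since -5.95 < 0, the point is on the negative side.

0


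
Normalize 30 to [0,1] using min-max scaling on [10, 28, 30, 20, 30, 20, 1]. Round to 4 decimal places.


Min = 1, Max = 30
Range = 30 - 1 = 29
Scaled = (x - min) / (max - min)
= (30 - 1) / 29
= 29 / 29
= 1.0000

1.0000
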